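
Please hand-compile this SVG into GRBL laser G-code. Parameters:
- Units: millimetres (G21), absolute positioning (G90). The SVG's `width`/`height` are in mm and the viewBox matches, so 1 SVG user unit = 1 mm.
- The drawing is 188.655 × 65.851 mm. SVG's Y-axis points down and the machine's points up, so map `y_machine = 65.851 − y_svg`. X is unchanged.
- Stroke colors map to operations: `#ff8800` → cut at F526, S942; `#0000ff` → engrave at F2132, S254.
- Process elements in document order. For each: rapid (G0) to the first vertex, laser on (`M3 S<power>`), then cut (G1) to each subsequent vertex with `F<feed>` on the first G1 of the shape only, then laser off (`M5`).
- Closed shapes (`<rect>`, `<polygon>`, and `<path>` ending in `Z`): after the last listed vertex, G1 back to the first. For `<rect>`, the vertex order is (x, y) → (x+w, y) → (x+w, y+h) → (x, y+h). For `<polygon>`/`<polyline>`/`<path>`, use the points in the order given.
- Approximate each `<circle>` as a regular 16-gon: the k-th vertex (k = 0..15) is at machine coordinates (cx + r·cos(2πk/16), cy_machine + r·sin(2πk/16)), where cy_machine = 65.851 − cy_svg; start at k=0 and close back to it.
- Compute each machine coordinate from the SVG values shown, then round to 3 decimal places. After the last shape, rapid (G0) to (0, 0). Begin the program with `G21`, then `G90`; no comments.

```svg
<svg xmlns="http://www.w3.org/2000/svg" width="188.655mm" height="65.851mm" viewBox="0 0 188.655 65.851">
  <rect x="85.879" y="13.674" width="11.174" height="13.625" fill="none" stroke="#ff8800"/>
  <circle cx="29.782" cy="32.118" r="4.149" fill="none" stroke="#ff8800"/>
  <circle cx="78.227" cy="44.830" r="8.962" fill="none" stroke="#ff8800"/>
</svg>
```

G21
G90
G0 X85.879 Y52.177
M3 S942
G1 X97.053 Y52.177 F526
G1 X97.053 Y38.552
G1 X85.879 Y38.552
G1 X85.879 Y52.177
M5
G0 X33.931 Y33.733
M3 S942
G1 X33.615 Y35.321 F526
G1 X32.716 Y36.667
G1 X31.370 Y37.566
G1 X29.782 Y37.882
G1 X28.194 Y37.566
G1 X26.848 Y36.667
G1 X25.949 Y35.321
G1 X25.633 Y33.733
G1 X25.949 Y32.145
G1 X26.848 Y30.799
G1 X28.194 Y29.900
G1 X29.782 Y29.584
G1 X31.370 Y29.900
G1 X32.716 Y30.799
G1 X33.615 Y32.145
G1 X33.931 Y33.733
M5
G0 X87.189 Y21.021
M3 S942
G1 X86.507 Y24.451 F526
G1 X84.564 Y27.358
G1 X81.657 Y29.301
G1 X78.227 Y29.983
G1 X74.797 Y29.301
G1 X71.890 Y27.358
G1 X69.947 Y24.451
G1 X69.265 Y21.021
G1 X69.947 Y17.591
G1 X71.890 Y14.684
G1 X74.797 Y12.741
G1 X78.227 Y12.059
G1 X81.657 Y12.741
G1 X84.564 Y14.684
G1 X86.507 Y17.591
G1 X87.189 Y21.021
M5
G0 X0.000 Y0.000

viewBox `0 0 188.655 65.851` with mm width/height → 1 unit = 1 mm. Flip: y_m = 65.851 − y_svg.

**Shape 1** — `<rect>` rectangle, stroke `#ff8800` → cut (S942, F526). Machine vertices: (85.879,52.177) → (97.053,52.177) → (97.053,38.552) → (85.879,38.552) → (85.879,52.177). Closed: final G1 returns to the first vertex.

**Shape 2** — `<circle>` circle, stroke `#ff8800` → cut (S942, F526). Machine vertices: (33.931,33.733) → (33.615,35.321) → (32.716,36.667) → (31.370,37.566) → (29.782,37.882) → (28.194,37.566) → (26.848,36.667) → (25.949,35.321) → (25.633,33.733) → (25.949,32.145) → (26.848,30.799) → (28.194,29.900) → (29.782,29.584) → (31.370,29.900) → (32.716,30.799) → (33.615,32.145) → (33.931,33.733). Closed: final G1 returns to the first vertex.

**Shape 3** — `<circle>` circle, stroke `#ff8800` → cut (S942, F526). Machine vertices: (87.189,21.021) → (86.507,24.451) → (84.564,27.358) → (81.657,29.301) → (78.227,29.983) → (74.797,29.301) → (71.890,27.358) → (69.947,24.451) → (69.265,21.021) → (69.947,17.591) → (71.890,14.684) → (74.797,12.741) → (78.227,12.059) → (81.657,12.741) → (84.564,14.684) → (86.507,17.591) → (87.189,21.021). Closed: final G1 returns to the first vertex.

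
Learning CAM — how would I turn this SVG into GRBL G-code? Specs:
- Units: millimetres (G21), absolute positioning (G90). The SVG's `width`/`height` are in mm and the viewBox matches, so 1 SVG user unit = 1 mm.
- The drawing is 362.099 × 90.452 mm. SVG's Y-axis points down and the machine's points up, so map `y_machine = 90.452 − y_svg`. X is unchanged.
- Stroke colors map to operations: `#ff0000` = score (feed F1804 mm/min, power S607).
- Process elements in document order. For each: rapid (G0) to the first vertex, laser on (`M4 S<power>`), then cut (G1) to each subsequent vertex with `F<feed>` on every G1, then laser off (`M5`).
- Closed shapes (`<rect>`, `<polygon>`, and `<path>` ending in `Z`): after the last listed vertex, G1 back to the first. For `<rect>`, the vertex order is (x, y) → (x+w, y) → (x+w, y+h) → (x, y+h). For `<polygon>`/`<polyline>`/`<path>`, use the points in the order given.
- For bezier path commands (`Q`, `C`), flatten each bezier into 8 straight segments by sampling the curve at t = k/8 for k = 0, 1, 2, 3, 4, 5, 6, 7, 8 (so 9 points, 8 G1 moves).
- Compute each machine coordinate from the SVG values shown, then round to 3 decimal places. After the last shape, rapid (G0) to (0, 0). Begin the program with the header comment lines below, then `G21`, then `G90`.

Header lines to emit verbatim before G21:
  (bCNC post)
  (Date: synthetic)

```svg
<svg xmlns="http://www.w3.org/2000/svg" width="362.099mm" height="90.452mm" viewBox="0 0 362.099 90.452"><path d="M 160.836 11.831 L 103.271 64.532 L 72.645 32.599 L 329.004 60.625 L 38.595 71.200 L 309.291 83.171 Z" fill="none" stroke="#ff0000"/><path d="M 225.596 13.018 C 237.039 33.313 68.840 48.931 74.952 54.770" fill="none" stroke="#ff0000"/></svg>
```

1 u = 1 mm; y_m = 90.452 − y.

[1] `<path>` closed polygon, #ff0000→score S607 F1804: (160.836,78.621) → (103.271,25.920) → (72.645,57.853) → (329.004,29.827) → (38.595,19.252) → (309.291,7.281) → (160.836,78.621) (closed)

[2] `<path>` cubic bezier, #ff0000→score S607 F1804: (225.596,77.434) → (222.158,70.053) → (206.026,63.169) → (181.348,56.844) → (152.273,51.137) → (122.948,46.107) → (97.521,41.815) → (80.140,38.320) → (74.952,35.682)

(bCNC post)
(Date: synthetic)
G21
G90
G0 X160.836 Y78.621
M4 S607
G1 X103.271 Y25.920 F1804
G1 X72.645 Y57.853 F1804
G1 X329.004 Y29.827 F1804
G1 X38.595 Y19.252 F1804
G1 X309.291 Y7.281 F1804
G1 X160.836 Y78.621 F1804
M5
G0 X225.596 Y77.434
M4 S607
G1 X222.158 Y70.053 F1804
G1 X206.026 Y63.169 F1804
G1 X181.348 Y56.844 F1804
G1 X152.273 Y51.137 F1804
G1 X122.948 Y46.107 F1804
G1 X97.521 Y41.815 F1804
G1 X80.140 Y38.320 F1804
G1 X74.952 Y35.682 F1804
M5
G0 X0.000 Y0.000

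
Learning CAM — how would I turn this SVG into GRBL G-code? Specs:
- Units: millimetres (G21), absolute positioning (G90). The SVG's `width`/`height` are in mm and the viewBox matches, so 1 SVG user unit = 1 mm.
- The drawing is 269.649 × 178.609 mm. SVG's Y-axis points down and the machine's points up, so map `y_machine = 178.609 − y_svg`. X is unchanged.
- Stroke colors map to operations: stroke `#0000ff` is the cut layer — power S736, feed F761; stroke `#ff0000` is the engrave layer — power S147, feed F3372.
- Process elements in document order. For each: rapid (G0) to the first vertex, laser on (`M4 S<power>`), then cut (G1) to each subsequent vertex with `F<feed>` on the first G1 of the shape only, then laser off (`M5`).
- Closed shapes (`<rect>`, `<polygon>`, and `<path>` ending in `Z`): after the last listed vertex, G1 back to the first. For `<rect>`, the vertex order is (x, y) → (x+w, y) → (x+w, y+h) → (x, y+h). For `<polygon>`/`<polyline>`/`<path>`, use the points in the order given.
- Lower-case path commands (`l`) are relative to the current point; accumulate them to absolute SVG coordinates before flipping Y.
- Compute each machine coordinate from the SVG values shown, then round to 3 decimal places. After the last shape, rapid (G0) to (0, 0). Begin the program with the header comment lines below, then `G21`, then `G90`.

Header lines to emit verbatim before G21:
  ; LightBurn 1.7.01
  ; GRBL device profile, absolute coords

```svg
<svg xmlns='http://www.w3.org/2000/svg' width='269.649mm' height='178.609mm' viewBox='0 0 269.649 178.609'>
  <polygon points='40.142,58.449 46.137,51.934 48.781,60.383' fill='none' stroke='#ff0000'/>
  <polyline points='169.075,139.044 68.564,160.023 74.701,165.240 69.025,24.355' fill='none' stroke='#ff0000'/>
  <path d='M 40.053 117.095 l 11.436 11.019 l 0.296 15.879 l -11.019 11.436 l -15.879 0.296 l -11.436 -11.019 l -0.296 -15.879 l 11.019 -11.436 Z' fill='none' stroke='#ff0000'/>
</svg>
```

viewBox `0 0 269.649 178.609` with mm width/height → 1 unit = 1 mm. Flip: y_m = 178.609 − y_svg.

**Shape 1** — `<polygon>` regular polygon, stroke `#ff0000` → engrave (S147, F3372). Machine vertices: (40.142,120.160) → (46.137,126.675) → (48.781,118.226) → (40.142,120.160). Closed: final G1 returns to the first vertex.

**Shape 2** — `<polyline>` open polyline, stroke `#ff0000` → engrave (S147, F3372). Machine vertices: (169.075,39.565) → (68.564,18.586) → (74.701,13.369) → (69.025,154.254). Open path.

**Shape 3** — `<path>` regular polygon, stroke `#ff0000` → engrave (S147, F3372). Machine vertices: (40.053,61.514) → (51.489,50.495) → (51.785,34.616) → (40.766,23.180) → (24.887,22.884) → (13.451,33.903) → (13.155,49.782) → (24.174,61.218) → (40.053,61.514). Closed: final G1 returns to the first vertex.

; LightBurn 1.7.01
; GRBL device profile, absolute coords
G21
G90
G0 X40.142 Y120.160
M4 S147
G1 X46.137 Y126.675 F3372
G1 X48.781 Y118.226
G1 X40.142 Y120.160
M5
G0 X169.075 Y39.565
M4 S147
G1 X68.564 Y18.586 F3372
G1 X74.701 Y13.369
G1 X69.025 Y154.254
M5
G0 X40.053 Y61.514
M4 S147
G1 X51.489 Y50.495 F3372
G1 X51.785 Y34.616
G1 X40.766 Y23.180
G1 X24.887 Y22.884
G1 X13.451 Y33.903
G1 X13.155 Y49.782
G1 X24.174 Y61.218
G1 X40.053 Y61.514
M5
G0 X0.000 Y0.000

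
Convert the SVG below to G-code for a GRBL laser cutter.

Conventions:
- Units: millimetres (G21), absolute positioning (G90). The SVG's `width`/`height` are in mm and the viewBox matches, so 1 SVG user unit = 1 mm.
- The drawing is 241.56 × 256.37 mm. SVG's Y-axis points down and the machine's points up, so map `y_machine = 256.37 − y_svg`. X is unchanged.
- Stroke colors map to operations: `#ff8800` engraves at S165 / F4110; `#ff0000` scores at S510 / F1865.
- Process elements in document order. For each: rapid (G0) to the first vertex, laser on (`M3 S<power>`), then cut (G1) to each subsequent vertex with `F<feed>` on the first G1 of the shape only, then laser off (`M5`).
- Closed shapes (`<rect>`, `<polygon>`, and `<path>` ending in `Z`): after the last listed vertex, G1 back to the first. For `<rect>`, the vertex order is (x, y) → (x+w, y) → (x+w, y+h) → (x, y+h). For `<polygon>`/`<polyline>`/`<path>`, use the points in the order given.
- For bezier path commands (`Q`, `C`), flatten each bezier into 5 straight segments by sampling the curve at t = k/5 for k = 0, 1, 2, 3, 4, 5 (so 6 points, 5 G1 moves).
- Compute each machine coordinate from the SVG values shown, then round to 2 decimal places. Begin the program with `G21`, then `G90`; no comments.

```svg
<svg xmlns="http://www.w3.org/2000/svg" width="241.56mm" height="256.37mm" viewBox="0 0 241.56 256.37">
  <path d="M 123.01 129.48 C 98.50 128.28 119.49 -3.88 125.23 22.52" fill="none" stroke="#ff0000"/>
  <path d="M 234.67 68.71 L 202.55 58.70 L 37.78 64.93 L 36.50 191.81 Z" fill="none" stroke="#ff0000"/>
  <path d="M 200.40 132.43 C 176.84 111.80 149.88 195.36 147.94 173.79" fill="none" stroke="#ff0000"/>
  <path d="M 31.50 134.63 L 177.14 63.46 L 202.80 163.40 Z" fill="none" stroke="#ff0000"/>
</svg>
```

viewBox `0 0 241.56 256.37` with mm width/height → 1 unit = 1 mm. Flip: y_m = 256.37 − y_svg.

**Shape 1** — `<path>` cubic bezier, stroke `#ff0000` → score (S510, F1865). Control points (SVG): P0=(123.01,129.48), P1=(98.50,128.28), P2=(119.49,-3.88), P3=(125.23,22.52); sampled at t=k/5. Machine vertices: (123.01,126.89) → (113.28,141.01) → (111.55,172.66) → (114.91,207.95) → (120.44,232.98) → (125.23,233.85). Open path.

**Shape 2** — `<path>` closed polygon, stroke `#ff0000` → score (S510, F1865). Machine vertices: (234.67,187.66) → (202.55,197.67) → (37.78,191.44) → (36.50,64.56) → (234.67,187.66). Closed: final G1 returns to the first vertex.

**Shape 3** — `<path>` cubic bezier, stroke `#ff0000` → score (S510, F1865). Control points (SVG): P0=(200.40,132.43), P1=(176.84,111.80), P2=(149.88,195.36), P3=(147.94,173.79); sampled at t=k/5. Machine vertices: (200.40,123.94) → (186.08,125.49) → (172.31,112.08) → (160.46,93.76) → (151.88,80.58) → (147.94,82.58). Open path.

**Shape 4** — `<path>` closed polygon, stroke `#ff0000` → score (S510, F1865). Machine vertices: (31.50,121.74) → (177.14,192.91) → (202.80,92.97) → (31.50,121.74). Closed: final G1 returns to the first vertex.

G21
G90
G0 X123.01 Y126.89
M3 S510
G1 X113.28 Y141.01 F1865
G1 X111.55 Y172.66
G1 X114.91 Y207.95
G1 X120.44 Y232.98
G1 X125.23 Y233.85
M5
G0 X234.67 Y187.66
M3 S510
G1 X202.55 Y197.67 F1865
G1 X37.78 Y191.44
G1 X36.50 Y64.56
G1 X234.67 Y187.66
M5
G0 X200.40 Y123.94
M3 S510
G1 X186.08 Y125.49 F1865
G1 X172.31 Y112.08
G1 X160.46 Y93.76
G1 X151.88 Y80.58
G1 X147.94 Y82.58
M5
G0 X31.50 Y121.74
M3 S510
G1 X177.14 Y192.91 F1865
G1 X202.80 Y92.97
G1 X31.50 Y121.74
M5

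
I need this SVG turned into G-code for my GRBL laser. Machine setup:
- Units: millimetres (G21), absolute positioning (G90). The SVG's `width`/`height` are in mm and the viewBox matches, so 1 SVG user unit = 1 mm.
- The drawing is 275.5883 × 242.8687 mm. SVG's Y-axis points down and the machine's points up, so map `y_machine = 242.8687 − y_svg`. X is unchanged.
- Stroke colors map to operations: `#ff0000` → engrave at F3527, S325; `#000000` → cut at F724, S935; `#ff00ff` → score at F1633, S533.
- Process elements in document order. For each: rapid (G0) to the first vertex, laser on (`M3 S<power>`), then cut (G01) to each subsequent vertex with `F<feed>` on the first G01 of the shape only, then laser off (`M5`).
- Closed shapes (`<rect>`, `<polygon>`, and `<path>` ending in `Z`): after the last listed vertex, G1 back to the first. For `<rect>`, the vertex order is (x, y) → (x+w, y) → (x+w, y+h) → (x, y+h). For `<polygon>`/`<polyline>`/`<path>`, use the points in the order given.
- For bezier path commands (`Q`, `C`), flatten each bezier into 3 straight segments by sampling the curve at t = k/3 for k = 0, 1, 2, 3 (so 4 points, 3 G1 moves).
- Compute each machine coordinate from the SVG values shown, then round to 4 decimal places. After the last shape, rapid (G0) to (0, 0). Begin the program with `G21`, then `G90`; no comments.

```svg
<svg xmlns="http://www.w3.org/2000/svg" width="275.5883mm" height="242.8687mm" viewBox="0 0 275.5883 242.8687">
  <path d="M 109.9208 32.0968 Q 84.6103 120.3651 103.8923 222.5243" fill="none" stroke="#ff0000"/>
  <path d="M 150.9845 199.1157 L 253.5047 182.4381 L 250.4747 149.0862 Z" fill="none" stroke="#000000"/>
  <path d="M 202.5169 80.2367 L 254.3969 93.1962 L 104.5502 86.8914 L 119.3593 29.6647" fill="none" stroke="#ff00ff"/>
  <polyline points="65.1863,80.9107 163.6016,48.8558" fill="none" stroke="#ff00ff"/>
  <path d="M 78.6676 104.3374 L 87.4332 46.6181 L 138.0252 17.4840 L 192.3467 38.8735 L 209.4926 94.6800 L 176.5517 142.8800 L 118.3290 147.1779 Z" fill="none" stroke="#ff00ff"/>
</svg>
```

G21
G90
G0 X109.9208 Y210.7719
M3 S325
G01 X98.0019 Y150.3829 F3527
G01 X95.9924 Y86.9071
G01 X103.8923 Y20.3444
M5
G0 X150.9845 Y43.7530
M3 S935
G01 X253.5047 Y60.4306 F724
G01 X250.4747 Y93.7825
G01 X150.9845 Y43.7530
M5
G0 X202.5169 Y162.6320
M3 S533
G01 X254.3969 Y149.6725 F1633
G01 X104.5502 Y155.9773
G01 X119.3593 Y213.2040
M5
G0 X65.1863 Y161.9580
M3 S533
G01 X163.6016 Y194.0129 F1633
M5
G0 X78.6676 Y138.5313
M3 S533
G01 X87.4332 Y196.2506 F1633
G01 X138.0252 Y225.3847
G01 X192.3467 Y203.9952
G01 X209.4926 Y148.1887
G01 X176.5517 Y99.9887
G01 X118.3290 Y95.6908
G01 X78.6676 Y138.5313
M5
G0 X0.0000 Y0.0000

Since the viewBox matches the mm dimensions, user units are millimetres directly. The only transform is the Y-flip y_m = 242.8687 − y_svg.

Shape 1 is a quadratic bezier drawn with `<path>`. Its stroke #ff0000 means engrave at S325, F3527. After flipping Y the toolpath is (109.9208,210.7719) → (98.0019,150.3829) → (95.9924,86.9071) → (103.8923,20.3444).

Shape 2 is a closed polygon drawn with `<path>`. Its stroke #000000 means cut at S935, F724. After flipping Y the toolpath is (150.9845,43.7530) → (253.5047,60.4306) → (250.4747,93.7825) → (150.9845,43.7530), returning to the start.

Shape 3 is a open polyline drawn with `<path>`. Its stroke #ff00ff means score at S533, F1633. After flipping Y the toolpath is (202.5169,162.6320) → (254.3969,149.6725) → (104.5502,155.9773) → (119.3593,213.2040).

Shape 4 is a line segment drawn with `<polyline>`. Its stroke #ff00ff means score at S533, F1633. After flipping Y the toolpath is (65.1863,161.9580) → (163.6016,194.0129).

Shape 5 is a regular polygon drawn with `<path>`. Its stroke #ff00ff means score at S533, F1633. After flipping Y the toolpath is (78.6676,138.5313) → (87.4332,196.2506) → (138.0252,225.3847) → (192.3467,203.9952) → (209.4926,148.1887) → (176.5517,99.9887) → (118.3290,95.6908) → (78.6676,138.5313), returning to the start.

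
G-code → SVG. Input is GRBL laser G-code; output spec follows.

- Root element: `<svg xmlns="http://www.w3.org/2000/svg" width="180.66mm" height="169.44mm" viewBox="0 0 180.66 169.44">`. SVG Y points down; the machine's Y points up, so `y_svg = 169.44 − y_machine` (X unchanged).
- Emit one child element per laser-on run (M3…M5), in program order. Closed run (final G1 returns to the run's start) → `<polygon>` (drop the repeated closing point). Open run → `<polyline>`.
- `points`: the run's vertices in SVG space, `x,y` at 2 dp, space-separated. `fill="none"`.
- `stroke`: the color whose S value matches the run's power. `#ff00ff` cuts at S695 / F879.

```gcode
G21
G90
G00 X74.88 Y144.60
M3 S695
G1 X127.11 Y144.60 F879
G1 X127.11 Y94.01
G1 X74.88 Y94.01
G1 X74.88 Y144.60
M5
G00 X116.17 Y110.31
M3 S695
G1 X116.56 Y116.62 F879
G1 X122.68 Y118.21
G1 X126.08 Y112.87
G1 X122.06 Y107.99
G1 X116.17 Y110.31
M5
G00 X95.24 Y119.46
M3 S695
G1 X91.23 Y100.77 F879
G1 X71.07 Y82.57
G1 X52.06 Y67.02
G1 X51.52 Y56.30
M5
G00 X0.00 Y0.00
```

Machine Y-up, SVG Y-down with viewBox height 169.44, so y_svg = 169.44 − y_machine; X carries over. Every run uses S695, so all elements get stroke `#ff00ff` (cut).

Run 1: The run returns to its start, so emit a `<polygon>` with points (Y-flipped): 74.88,24.84 127.11,24.84 127.11,75.43 74.88,75.43.

Run 2: The run returns to its start, so emit a `<polygon>` with points (Y-flipped): 116.17,59.13 116.56,52.82 122.68,51.23 126.08,56.57 122.06,61.45.

Run 3: The run is open, so emit a `<polyline>` with points (Y-flipped): 95.24,49.98 91.23,68.67 71.07,86.87 52.06,102.42 51.52,113.14.

<svg xmlns="http://www.w3.org/2000/svg" width="180.66mm" height="169.44mm" viewBox="0 0 180.66 169.44">
  <polygon points="74.88,24.84 127.11,24.84 127.11,75.43 74.88,75.43" fill="none" stroke="#ff00ff"/>
  <polygon points="116.17,59.13 116.56,52.82 122.68,51.23 126.08,56.57 122.06,61.45" fill="none" stroke="#ff00ff"/>
  <polyline points="95.24,49.98 91.23,68.67 71.07,86.87 52.06,102.42 51.52,113.14" fill="none" stroke="#ff00ff"/>
</svg>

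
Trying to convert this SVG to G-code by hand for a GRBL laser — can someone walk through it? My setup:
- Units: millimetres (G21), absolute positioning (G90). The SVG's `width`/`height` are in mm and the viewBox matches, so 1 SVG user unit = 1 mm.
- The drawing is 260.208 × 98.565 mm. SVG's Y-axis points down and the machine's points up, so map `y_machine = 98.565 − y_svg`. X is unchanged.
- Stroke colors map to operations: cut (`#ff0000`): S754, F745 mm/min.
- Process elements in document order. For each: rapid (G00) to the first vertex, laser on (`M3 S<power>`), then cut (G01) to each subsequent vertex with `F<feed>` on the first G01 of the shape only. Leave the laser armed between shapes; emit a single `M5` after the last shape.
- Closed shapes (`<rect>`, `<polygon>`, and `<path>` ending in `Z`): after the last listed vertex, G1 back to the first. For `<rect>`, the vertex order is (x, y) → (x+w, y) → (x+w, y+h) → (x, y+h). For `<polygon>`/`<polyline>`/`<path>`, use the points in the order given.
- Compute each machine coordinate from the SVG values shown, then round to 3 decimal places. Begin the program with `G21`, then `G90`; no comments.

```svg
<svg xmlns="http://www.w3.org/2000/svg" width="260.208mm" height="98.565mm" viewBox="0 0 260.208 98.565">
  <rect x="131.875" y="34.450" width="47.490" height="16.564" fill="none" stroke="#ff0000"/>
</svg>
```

G21
G90
G00 X131.875 Y64.115
M3 S754
G01 X179.365 Y64.115 F745
G01 X179.365 Y47.551
G01 X131.875 Y47.551
G01 X131.875 Y64.115
M5

1 u = 1 mm; y_m = 98.565 − y.

[1] `<rect>` rectangle, #ff0000→cut S754 F745: (131.875,64.115) → (179.365,64.115) → (179.365,47.551) → (131.875,47.551) → (131.875,64.115) (closed)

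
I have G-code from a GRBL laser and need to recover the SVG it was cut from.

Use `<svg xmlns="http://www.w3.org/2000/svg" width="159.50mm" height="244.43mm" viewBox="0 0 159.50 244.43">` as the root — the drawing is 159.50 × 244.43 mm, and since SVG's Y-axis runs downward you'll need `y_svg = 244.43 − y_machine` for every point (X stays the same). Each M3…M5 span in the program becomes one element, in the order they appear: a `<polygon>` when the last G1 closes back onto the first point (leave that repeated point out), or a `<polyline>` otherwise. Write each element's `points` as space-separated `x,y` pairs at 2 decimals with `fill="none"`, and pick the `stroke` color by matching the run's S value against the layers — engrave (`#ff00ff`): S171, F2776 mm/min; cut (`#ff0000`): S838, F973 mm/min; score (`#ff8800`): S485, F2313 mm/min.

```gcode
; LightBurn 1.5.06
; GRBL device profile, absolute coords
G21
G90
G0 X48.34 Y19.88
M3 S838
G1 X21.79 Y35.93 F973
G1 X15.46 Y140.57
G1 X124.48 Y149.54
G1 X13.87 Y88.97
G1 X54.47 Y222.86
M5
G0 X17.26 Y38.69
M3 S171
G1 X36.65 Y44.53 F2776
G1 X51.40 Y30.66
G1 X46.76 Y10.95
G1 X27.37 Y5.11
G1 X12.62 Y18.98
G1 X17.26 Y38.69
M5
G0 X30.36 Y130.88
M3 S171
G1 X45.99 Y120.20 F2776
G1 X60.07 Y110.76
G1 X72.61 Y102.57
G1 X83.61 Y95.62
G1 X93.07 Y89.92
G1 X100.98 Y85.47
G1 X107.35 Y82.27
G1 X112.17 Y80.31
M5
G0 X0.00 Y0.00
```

<svg xmlns="http://www.w3.org/2000/svg" width="159.50mm" height="244.43mm" viewBox="0 0 159.50 244.43">
  <polyline points="48.34,224.55 21.79,208.50 15.46,103.86 124.48,94.89 13.87,155.46 54.47,21.57" fill="none" stroke="#ff0000"/>
  <polygon points="17.26,205.74 36.65,199.90 51.40,213.77 46.76,233.48 27.37,239.32 12.62,225.45" fill="none" stroke="#ff00ff"/>
  <polyline points="30.36,113.55 45.99,124.23 60.07,133.67 72.61,141.86 83.61,148.81 93.07,154.51 100.98,158.96 107.35,162.16 112.17,164.12" fill="none" stroke="#ff00ff"/>
</svg>

Each laser-on run becomes one SVG element. Flip Y back into SVG space with y_svg = 244.43 − y_machine.

Run 1: the run's S838 means `#ff0000` (cut). The run is open, so emit a `<polyline>` with points (Y-flipped): 48.34,224.55 21.79,208.50 15.46,103.86 124.48,94.89 13.87,155.46 54.47,21.57.

Run 2: power S171 maps to stroke `#ff00ff` (engrave). The run returns to its start, so emit a `<polygon>` with points (Y-flipped): 17.26,205.74 36.65,199.90 51.40,213.77 46.76,233.48 27.37,239.32 12.62,225.45.

Run 3: S171 ⇒ engrave layer `#ff00ff`. The run is open, so emit a `<polyline>` with points (Y-flipped): 30.36,113.55 45.99,124.23 60.07,133.67 72.61,141.86 83.61,148.81 93.07,154.51 100.98,158.96 107.35,162.16 112.17,164.12.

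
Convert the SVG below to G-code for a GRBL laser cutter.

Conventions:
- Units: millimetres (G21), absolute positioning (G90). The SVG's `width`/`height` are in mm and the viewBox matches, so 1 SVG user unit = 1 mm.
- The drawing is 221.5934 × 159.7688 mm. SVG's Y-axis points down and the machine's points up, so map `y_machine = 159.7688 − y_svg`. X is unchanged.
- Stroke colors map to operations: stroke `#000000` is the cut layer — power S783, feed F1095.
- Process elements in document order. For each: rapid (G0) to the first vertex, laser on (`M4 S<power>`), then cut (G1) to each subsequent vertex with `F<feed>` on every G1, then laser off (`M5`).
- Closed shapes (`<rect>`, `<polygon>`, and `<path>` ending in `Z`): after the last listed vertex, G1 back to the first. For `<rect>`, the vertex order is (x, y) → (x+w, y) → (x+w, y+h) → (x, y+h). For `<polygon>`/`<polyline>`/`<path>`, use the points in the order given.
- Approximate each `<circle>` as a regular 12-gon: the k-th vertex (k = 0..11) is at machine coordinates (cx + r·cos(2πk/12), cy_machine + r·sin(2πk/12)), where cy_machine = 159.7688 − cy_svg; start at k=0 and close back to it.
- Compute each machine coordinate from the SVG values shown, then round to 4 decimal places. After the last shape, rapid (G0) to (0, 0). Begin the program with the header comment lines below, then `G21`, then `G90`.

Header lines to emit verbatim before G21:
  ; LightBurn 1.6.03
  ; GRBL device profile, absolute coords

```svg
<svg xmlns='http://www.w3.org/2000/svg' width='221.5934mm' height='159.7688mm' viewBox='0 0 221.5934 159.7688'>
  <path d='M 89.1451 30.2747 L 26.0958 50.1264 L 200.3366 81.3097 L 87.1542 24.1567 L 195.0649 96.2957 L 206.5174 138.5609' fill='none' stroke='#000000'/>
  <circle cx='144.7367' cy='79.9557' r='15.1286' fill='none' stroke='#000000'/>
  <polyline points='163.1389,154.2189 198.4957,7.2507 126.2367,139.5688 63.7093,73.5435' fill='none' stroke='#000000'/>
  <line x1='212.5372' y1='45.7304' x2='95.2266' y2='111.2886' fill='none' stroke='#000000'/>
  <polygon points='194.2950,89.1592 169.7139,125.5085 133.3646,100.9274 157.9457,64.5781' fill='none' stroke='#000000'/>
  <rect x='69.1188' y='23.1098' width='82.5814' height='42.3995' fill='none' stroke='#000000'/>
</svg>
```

; LightBurn 1.6.03
; GRBL device profile, absolute coords
G21
G90
G0 X89.1451 Y129.4941
M4 S783
G1 X26.0958 Y109.6424 F1095
G1 X200.3366 Y78.4591 F1095
G1 X87.1542 Y135.6121 F1095
G1 X195.0649 Y63.4731 F1095
G1 X206.5174 Y21.2079 F1095
M5
G0 X159.8653 Y79.8131
M4 S783
G1 X157.8385 Y87.3774 F1095
G1 X152.3010 Y92.9149 F1095
G1 X144.7367 Y94.9417 F1095
G1 X137.1724 Y92.9149 F1095
G1 X131.6349 Y87.3774 F1095
G1 X129.6081 Y79.8131 F1095
G1 X131.6349 Y72.2488 F1095
G1 X137.1724 Y66.7113 F1095
G1 X144.7367 Y64.6845 F1095
G1 X152.3010 Y66.7113 F1095
G1 X157.8385 Y72.2488 F1095
G1 X159.8653 Y79.8131 F1095
M5
G0 X163.1389 Y5.5499
M4 S783
G1 X198.4957 Y152.5181 F1095
G1 X126.2367 Y20.2000 F1095
G1 X63.7093 Y86.2253 F1095
M5
G0 X212.5372 Y114.0384
M4 S783
G1 X95.2266 Y48.4802 F1095
M5
G0 X194.2950 Y70.6096
M4 S783
G1 X169.7139 Y34.2603 F1095
G1 X133.3646 Y58.8414 F1095
G1 X157.9457 Y95.1907 F1095
G1 X194.2950 Y70.6096 F1095
M5
G0 X69.1188 Y136.6590
M4 S783
G1 X151.7002 Y136.6590 F1095
G1 X151.7002 Y94.2595 F1095
G1 X69.1188 Y94.2595 F1095
G1 X69.1188 Y136.6590 F1095
M5
G0 X0.0000 Y0.0000

viewBox `0 0 221.5934 159.7688` with mm width/height → 1 unit = 1 mm. Flip: y_m = 159.7688 − y_svg.

**Shape 1** — `<path>` open polyline, stroke `#000000` → cut (S783, F1095). Machine vertices: (89.1451,129.4941) → (26.0958,109.6424) → (200.3366,78.4591) → (87.1542,135.6121) → (195.0649,63.4731) → (206.5174,21.2079). Open path.

**Shape 2** — `<circle>` circle, stroke `#000000` → cut (S783, F1095). Machine vertices: (159.8653,79.8131) → (157.8385,87.3774) → (152.3010,92.9149) → (144.7367,94.9417) → (137.1724,92.9149) → (131.6349,87.3774) → (129.6081,79.8131) → (131.6349,72.2488) → (137.1724,66.7113) → (144.7367,64.6845) → (152.3010,66.7113) → (157.8385,72.2488) → (159.8653,79.8131). Closed: final G1 returns to the first vertex.

**Shape 3** — `<polyline>` open polyline, stroke `#000000` → cut (S783, F1095). Machine vertices: (163.1389,5.5499) → (198.4957,152.5181) → (126.2367,20.2000) → (63.7093,86.2253). Open path.

**Shape 4** — `<line>` line segment, stroke `#000000` → cut (S783, F1095). Machine vertices: (212.5372,114.0384) → (95.2266,48.4802). Open path.

**Shape 5** — `<polygon>` regular polygon, stroke `#000000` → cut (S783, F1095). Machine vertices: (194.2950,70.6096) → (169.7139,34.2603) → (133.3646,58.8414) → (157.9457,95.1907) → (194.2950,70.6096). Closed: final G1 returns to the first vertex.

**Shape 6** — `<rect>` rectangle, stroke `#000000` → cut (S783, F1095). Machine vertices: (69.1188,136.6590) → (151.7002,136.6590) → (151.7002,94.2595) → (69.1188,94.2595) → (69.1188,136.6590). Closed: final G1 returns to the first vertex.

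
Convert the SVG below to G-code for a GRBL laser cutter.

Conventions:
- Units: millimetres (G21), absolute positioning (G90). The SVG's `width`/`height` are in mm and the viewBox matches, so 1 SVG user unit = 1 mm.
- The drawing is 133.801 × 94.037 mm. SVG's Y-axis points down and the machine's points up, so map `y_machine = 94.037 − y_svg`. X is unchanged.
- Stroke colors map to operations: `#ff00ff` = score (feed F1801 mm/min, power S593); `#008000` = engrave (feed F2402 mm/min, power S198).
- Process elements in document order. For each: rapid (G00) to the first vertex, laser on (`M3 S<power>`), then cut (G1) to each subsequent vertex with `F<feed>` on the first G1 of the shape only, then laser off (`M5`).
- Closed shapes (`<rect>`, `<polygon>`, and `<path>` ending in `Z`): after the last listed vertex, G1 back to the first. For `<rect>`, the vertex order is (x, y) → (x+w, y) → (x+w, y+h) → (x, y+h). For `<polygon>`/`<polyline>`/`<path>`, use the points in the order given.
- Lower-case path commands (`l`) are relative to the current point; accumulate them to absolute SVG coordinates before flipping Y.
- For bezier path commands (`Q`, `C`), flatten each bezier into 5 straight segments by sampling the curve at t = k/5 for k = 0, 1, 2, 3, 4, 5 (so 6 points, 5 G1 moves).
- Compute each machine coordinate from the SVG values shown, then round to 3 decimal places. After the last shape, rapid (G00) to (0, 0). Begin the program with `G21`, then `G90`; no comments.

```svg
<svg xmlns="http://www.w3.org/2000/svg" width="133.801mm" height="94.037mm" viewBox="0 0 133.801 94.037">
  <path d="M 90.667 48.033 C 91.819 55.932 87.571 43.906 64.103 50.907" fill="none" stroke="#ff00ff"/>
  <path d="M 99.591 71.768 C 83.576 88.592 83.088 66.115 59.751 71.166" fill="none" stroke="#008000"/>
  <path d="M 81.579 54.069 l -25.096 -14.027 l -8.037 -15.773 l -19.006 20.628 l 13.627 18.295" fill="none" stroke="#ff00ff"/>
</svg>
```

viewBox `0 0 133.801 94.037` with mm width/height → 1 unit = 1 mm. Flip: y_m = 94.037 − y_svg.

**Shape 1** — `<path>` cubic bezier, stroke `#ff00ff` → score (S593, F1801). Control points (SVG): P0=(90.667,48.033), P1=(91.819,55.932), P2=(87.571,43.906), P3=(64.103,50.907); sampled at t=k/5. Machine vertices: (90.667,46.004) → (90.600,43.344) → (88.573,43.596) → (83.923,44.891) → (75.988,45.359) → (64.103,43.130). Open path.

**Shape 2** — `<path>` cubic bezier, stroke `#008000` → engrave (S198, F2402). Control points (SVG): P0=(99.591,71.768), P1=(83.576,88.592), P2=(83.088,66.115), P3=(59.751,71.166); sampled at t=k/5. Machine vertices: (99.591,22.269) → (91.538,16.356) → (85.370,16.668) → (79.244,19.996) → (71.318,23.133) → (59.751,22.871). Open path.

**Shape 3** — `<path>` open polyline, stroke `#ff00ff` → score (S593, F1801). Machine vertices: (81.579,39.968) → (56.483,53.995) → (48.446,69.768) → (29.440,49.140) → (43.067,30.845). Open path.

G21
G90
G00 X90.667 Y46.004
M3 S593
G1 X90.600 Y43.344 F1801
G1 X88.573 Y43.596
G1 X83.923 Y44.891
G1 X75.988 Y45.359
G1 X64.103 Y43.130
M5
G00 X99.591 Y22.269
M3 S198
G1 X91.538 Y16.356 F2402
G1 X85.370 Y16.668
G1 X79.244 Y19.996
G1 X71.318 Y23.133
G1 X59.751 Y22.871
M5
G00 X81.579 Y39.968
M3 S593
G1 X56.483 Y53.995 F1801
G1 X48.446 Y69.768
G1 X29.440 Y49.140
G1 X43.067 Y30.845
M5
G00 X0.000 Y0.000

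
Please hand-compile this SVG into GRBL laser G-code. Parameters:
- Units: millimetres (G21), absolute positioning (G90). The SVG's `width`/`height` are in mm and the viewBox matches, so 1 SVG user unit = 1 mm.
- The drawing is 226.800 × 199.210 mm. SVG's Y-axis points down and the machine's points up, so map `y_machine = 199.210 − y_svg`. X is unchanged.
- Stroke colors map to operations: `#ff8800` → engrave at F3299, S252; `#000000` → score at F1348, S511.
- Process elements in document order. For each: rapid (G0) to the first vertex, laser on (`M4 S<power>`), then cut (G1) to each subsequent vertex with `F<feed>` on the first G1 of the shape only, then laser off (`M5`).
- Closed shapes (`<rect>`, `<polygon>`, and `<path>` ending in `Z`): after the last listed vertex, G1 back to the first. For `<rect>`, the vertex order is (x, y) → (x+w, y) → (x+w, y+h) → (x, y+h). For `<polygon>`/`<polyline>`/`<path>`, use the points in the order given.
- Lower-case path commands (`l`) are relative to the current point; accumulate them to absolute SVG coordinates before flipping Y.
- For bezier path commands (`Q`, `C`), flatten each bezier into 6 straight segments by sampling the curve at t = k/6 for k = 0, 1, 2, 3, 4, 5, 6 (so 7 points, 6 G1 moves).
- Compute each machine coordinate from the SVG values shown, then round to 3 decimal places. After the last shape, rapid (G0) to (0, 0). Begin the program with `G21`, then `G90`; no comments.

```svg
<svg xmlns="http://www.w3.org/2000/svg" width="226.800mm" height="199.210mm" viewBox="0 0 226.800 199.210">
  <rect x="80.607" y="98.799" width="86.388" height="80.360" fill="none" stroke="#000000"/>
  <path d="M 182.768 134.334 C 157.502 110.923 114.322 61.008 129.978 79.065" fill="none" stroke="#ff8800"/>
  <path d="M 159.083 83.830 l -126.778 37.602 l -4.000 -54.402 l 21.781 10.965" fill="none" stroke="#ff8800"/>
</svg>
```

G21
G90
G0 X80.607 Y100.411
M4 S511
G1 X166.995 Y100.411 F1348
G1 X166.995 Y20.051
G1 X80.607 Y20.051
G1 X80.607 Y100.411
M5
G0 X182.768 Y64.876
M4 S252
G1 X168.997 Y78.353 F3299
G1 X154.373 Y93.623
G1 X141.027 Y108.061
G1 X131.091 Y119.044
G1 X126.698 Y123.947
G1 X129.978 Y120.145
M5
G0 X159.083 Y115.380
M4 S252
G1 X32.305 Y77.778 F3299
G1 X28.305 Y132.180
G1 X50.086 Y121.215
M5
G0 X0.000 Y0.000

1 u = 1 mm; y_m = 199.210 − y.

[1] `<rect>` rectangle, #000000→score S511 F1348: (80.607,100.411) → (166.995,100.411) → (166.995,20.051) → (80.607,20.051) → (80.607,100.411) (closed)

[2] `<path>` cubic bezier, #ff8800→engrave S252 F3299: (182.768,64.876) → (168.997,78.353) → (154.373,93.623) → (141.027,108.061) → (131.091,119.044) → (126.698,123.947) → (129.978,120.145)

[3] `<path>` open polyline, #ff8800→engrave S252 F3299: (159.083,115.380) → (32.305,77.778) → (28.305,132.180) → (50.086,121.215)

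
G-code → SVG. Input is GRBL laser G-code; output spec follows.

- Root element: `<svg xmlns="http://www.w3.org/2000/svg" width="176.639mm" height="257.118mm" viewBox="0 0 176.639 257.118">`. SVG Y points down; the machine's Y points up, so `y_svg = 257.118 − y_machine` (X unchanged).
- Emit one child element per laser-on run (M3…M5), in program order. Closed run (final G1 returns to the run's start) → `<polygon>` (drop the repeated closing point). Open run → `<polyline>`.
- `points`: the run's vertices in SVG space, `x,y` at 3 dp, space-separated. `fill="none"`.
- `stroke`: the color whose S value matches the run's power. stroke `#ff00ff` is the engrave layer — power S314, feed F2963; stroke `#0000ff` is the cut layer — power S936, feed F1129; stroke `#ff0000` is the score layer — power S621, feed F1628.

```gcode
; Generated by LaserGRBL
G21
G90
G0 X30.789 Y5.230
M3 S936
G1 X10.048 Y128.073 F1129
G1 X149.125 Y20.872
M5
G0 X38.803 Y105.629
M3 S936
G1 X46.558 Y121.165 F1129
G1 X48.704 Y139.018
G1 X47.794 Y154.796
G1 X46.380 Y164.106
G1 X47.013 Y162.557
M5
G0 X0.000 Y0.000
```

<svg xmlns="http://www.w3.org/2000/svg" width="176.639mm" height="257.118mm" viewBox="0 0 176.639 257.118">
  <polyline points="30.789,251.888 10.048,129.045 149.125,236.246" fill="none" stroke="#0000ff"/>
  <polyline points="38.803,151.489 46.558,135.953 48.704,118.100 47.794,102.322 46.380,93.012 47.013,94.561" fill="none" stroke="#0000ff"/>
</svg>

Machine Y-up, SVG Y-down with viewBox height 257.118, so y_svg = 257.118 − y_machine; X carries over. Every run uses S936, so all elements get stroke `#0000ff` (cut).

Run 1: The run is open, so emit a `<polyline>` with points (Y-flipped): 30.789,251.888 10.048,129.045 149.125,236.246.

Run 2: The run is open, so emit a `<polyline>` with points (Y-flipped): 38.803,151.489 46.558,135.953 48.704,118.100 47.794,102.322 46.380,93.012 47.013,94.561.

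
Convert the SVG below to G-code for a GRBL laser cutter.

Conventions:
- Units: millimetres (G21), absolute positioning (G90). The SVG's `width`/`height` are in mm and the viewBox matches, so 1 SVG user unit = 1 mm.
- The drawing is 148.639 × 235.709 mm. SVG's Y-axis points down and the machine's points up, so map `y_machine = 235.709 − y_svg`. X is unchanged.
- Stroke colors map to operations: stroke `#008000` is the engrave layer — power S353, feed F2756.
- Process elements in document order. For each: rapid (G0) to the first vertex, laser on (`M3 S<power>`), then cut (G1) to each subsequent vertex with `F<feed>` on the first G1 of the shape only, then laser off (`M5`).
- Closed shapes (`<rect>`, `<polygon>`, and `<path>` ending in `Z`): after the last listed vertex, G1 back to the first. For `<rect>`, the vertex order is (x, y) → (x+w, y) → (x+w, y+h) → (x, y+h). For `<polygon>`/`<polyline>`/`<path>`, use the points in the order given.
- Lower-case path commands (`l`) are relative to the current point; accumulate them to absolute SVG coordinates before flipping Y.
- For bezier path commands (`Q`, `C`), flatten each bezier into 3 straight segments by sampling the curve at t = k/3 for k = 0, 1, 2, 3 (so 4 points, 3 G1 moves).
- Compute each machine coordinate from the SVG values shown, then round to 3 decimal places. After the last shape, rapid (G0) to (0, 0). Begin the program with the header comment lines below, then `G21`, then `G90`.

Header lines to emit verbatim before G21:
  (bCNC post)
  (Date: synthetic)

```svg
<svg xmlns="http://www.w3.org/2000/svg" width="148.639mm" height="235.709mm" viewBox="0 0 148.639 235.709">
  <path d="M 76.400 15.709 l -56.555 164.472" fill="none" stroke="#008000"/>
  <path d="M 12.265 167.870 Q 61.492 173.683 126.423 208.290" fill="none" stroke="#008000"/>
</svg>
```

1 u = 1 mm; y_m = 235.709 − y.

[1] `<path>` line segment, #008000→engrave S353 F2756: (76.400,220.000) → (19.845,55.528)

[2] `<path>` quadratic bezier, #008000→engrave S353 F2756: (12.265,67.839) → (46.828,60.764) → (84.881,47.291) → (126.423,27.419)

(bCNC post)
(Date: synthetic)
G21
G90
G0 X76.400 Y220.000
M3 S353
G1 X19.845 Y55.528 F2756
M5
G0 X12.265 Y67.839
M3 S353
G1 X46.828 Y60.764 F2756
G1 X84.881 Y47.291
G1 X126.423 Y27.419
M5
G0 X0.000 Y0.000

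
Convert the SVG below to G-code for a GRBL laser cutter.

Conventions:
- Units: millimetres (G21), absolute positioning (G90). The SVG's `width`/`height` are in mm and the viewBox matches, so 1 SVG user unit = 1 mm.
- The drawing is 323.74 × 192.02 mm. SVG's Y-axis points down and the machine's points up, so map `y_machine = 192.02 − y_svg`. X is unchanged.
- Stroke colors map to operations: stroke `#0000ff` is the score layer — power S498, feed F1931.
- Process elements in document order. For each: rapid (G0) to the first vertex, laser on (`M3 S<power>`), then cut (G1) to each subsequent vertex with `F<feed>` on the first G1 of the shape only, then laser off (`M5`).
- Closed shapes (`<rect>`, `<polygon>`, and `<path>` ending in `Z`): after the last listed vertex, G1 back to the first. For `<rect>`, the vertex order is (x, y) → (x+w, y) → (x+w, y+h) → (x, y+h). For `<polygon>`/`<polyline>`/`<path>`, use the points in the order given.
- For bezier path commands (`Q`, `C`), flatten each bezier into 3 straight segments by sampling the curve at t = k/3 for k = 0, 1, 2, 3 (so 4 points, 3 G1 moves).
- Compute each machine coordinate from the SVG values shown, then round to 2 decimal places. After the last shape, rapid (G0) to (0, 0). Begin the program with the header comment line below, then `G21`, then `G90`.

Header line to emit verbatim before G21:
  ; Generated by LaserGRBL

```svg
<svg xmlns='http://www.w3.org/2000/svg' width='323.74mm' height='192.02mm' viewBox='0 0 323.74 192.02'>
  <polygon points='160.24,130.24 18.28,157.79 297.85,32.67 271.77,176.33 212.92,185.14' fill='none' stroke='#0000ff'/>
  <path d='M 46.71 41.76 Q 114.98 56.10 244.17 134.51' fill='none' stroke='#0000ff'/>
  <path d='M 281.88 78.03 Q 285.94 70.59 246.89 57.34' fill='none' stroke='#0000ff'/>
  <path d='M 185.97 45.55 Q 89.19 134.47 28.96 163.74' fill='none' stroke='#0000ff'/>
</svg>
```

1 u = 1 mm; y_m = 192.02 − y.

[1] `<polygon>` closed polygon, #0000ff→score S498 F1931: (160.24,61.78) → (18.28,34.23) → (297.85,159.35) → (271.77,15.69) → (212.92,6.88) → (160.24,61.78) (closed)

[2] `<path>` quadratic bezier, #0000ff→score S498 F1931: (46.71,150.26) → (98.99,133.58) → (164.81,102.66) → (244.17,57.51)

[3] `<path>` quadratic bezier, #0000ff→score S498 F1931: (281.88,113.99) → (279.80,119.60) → (268.13,126.49) → (246.89,134.68)

[4] `<path>` quadratic bezier, #0000ff→score S498 F1931: (185.97,146.47) → (125.51,93.82) → (73.17,54.42) → (28.96,28.28)

; Generated by LaserGRBL
G21
G90
G0 X160.24 Y61.78
M3 S498
G1 X18.28 Y34.23 F1931
G1 X297.85 Y159.35
G1 X271.77 Y15.69
G1 X212.92 Y6.88
G1 X160.24 Y61.78
M5
G0 X46.71 Y150.26
M3 S498
G1 X98.99 Y133.58 F1931
G1 X164.81 Y102.66
G1 X244.17 Y57.51
M5
G0 X281.88 Y113.99
M3 S498
G1 X279.80 Y119.60 F1931
G1 X268.13 Y126.49
G1 X246.89 Y134.68
M5
G0 X185.97 Y146.47
M3 S498
G1 X125.51 Y93.82 F1931
G1 X73.17 Y54.42
G1 X28.96 Y28.28
M5
G0 X0.00 Y0.00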